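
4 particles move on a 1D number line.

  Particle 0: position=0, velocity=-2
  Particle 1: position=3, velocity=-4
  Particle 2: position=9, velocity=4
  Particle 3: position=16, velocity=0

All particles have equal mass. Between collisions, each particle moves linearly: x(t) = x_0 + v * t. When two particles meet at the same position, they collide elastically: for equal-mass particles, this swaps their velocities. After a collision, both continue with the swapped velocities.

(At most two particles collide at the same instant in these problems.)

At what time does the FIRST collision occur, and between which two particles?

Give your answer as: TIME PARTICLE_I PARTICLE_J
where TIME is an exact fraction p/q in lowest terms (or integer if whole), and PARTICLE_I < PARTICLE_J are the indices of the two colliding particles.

Pair (0,1): pos 0,3 vel -2,-4 -> gap=3, closing at 2/unit, collide at t=3/2
Pair (1,2): pos 3,9 vel -4,4 -> not approaching (rel speed -8 <= 0)
Pair (2,3): pos 9,16 vel 4,0 -> gap=7, closing at 4/unit, collide at t=7/4
Earliest collision: t=3/2 between 0 and 1

Answer: 3/2 0 1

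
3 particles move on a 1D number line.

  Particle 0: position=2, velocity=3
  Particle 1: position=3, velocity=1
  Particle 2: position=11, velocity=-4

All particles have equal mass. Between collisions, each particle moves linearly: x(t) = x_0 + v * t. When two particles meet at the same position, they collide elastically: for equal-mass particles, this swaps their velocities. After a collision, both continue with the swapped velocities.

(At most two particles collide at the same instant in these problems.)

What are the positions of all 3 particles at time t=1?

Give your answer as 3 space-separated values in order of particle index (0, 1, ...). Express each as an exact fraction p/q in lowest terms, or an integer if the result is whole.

Answer: 4 5 7

Derivation:
Collision at t=1/2: particles 0 and 1 swap velocities; positions: p0=7/2 p1=7/2 p2=9; velocities now: v0=1 v1=3 v2=-4
Advance to t=1 (no further collisions before then); velocities: v0=1 v1=3 v2=-4; positions = 4 5 7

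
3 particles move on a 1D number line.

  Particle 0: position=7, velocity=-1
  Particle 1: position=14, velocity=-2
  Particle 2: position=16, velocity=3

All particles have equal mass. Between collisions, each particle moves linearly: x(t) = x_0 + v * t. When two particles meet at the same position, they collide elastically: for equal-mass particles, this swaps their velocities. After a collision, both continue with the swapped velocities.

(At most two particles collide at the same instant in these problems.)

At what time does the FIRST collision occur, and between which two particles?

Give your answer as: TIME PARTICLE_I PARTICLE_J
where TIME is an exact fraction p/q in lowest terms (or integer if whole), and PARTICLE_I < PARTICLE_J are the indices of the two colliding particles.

Answer: 7 0 1

Derivation:
Pair (0,1): pos 7,14 vel -1,-2 -> gap=7, closing at 1/unit, collide at t=7
Pair (1,2): pos 14,16 vel -2,3 -> not approaching (rel speed -5 <= 0)
Earliest collision: t=7 between 0 and 1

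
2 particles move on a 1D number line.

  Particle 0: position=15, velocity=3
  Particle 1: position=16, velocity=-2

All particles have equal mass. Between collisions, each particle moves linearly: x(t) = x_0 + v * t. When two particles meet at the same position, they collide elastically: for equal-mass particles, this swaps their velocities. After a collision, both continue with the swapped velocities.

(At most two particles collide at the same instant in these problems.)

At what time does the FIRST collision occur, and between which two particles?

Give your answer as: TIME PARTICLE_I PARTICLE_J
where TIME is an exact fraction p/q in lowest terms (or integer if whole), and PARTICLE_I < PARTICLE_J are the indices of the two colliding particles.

Answer: 1/5 0 1

Derivation:
Pair (0,1): pos 15,16 vel 3,-2 -> gap=1, closing at 5/unit, collide at t=1/5
Earliest collision: t=1/5 between 0 and 1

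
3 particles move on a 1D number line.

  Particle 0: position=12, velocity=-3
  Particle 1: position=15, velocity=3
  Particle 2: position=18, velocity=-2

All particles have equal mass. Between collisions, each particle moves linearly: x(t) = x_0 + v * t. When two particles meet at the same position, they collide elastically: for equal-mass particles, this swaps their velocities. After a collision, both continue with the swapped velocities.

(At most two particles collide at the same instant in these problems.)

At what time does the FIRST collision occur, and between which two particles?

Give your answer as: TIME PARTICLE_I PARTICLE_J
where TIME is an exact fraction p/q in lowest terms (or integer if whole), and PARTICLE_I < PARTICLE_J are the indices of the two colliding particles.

Answer: 3/5 1 2

Derivation:
Pair (0,1): pos 12,15 vel -3,3 -> not approaching (rel speed -6 <= 0)
Pair (1,2): pos 15,18 vel 3,-2 -> gap=3, closing at 5/unit, collide at t=3/5
Earliest collision: t=3/5 between 1 and 2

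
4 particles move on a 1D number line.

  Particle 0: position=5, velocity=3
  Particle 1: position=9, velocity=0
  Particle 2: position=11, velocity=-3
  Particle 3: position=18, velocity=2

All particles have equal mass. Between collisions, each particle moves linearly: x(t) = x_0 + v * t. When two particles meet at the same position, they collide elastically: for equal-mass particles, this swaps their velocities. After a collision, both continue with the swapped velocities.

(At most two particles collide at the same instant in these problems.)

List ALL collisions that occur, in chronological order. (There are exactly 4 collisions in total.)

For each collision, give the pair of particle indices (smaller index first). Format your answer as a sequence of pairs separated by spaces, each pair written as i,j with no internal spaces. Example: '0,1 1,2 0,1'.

Collision at t=2/3: particles 1 and 2 swap velocities; positions: p0=7 p1=9 p2=9 p3=58/3; velocities now: v0=3 v1=-3 v2=0 v3=2
Collision at t=1: particles 0 and 1 swap velocities; positions: p0=8 p1=8 p2=9 p3=20; velocities now: v0=-3 v1=3 v2=0 v3=2
Collision at t=4/3: particles 1 and 2 swap velocities; positions: p0=7 p1=9 p2=9 p3=62/3; velocities now: v0=-3 v1=0 v2=3 v3=2
Collision at t=13: particles 2 and 3 swap velocities; positions: p0=-28 p1=9 p2=44 p3=44; velocities now: v0=-3 v1=0 v2=2 v3=3

Answer: 1,2 0,1 1,2 2,3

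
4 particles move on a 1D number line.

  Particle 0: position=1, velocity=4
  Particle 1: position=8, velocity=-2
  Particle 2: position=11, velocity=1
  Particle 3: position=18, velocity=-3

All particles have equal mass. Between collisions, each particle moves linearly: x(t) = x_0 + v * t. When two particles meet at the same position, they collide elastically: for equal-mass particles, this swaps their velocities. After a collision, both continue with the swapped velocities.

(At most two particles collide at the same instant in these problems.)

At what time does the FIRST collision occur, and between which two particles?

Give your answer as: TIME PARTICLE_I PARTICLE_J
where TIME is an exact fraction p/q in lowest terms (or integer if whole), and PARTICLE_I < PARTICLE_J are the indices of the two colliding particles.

Pair (0,1): pos 1,8 vel 4,-2 -> gap=7, closing at 6/unit, collide at t=7/6
Pair (1,2): pos 8,11 vel -2,1 -> not approaching (rel speed -3 <= 0)
Pair (2,3): pos 11,18 vel 1,-3 -> gap=7, closing at 4/unit, collide at t=7/4
Earliest collision: t=7/6 between 0 and 1

Answer: 7/6 0 1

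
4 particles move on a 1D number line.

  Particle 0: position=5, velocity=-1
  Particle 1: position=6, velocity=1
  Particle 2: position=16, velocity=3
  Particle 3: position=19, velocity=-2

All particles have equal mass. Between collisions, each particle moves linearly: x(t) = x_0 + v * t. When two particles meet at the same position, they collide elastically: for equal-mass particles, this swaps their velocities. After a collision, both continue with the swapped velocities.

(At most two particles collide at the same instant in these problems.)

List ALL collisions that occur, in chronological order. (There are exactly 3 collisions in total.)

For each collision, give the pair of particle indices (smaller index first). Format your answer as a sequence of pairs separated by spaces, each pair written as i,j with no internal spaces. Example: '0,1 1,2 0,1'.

Collision at t=3/5: particles 2 and 3 swap velocities; positions: p0=22/5 p1=33/5 p2=89/5 p3=89/5; velocities now: v0=-1 v1=1 v2=-2 v3=3
Collision at t=13/3: particles 1 and 2 swap velocities; positions: p0=2/3 p1=31/3 p2=31/3 p3=29; velocities now: v0=-1 v1=-2 v2=1 v3=3
Collision at t=14: particles 0 and 1 swap velocities; positions: p0=-9 p1=-9 p2=20 p3=58; velocities now: v0=-2 v1=-1 v2=1 v3=3

Answer: 2,3 1,2 0,1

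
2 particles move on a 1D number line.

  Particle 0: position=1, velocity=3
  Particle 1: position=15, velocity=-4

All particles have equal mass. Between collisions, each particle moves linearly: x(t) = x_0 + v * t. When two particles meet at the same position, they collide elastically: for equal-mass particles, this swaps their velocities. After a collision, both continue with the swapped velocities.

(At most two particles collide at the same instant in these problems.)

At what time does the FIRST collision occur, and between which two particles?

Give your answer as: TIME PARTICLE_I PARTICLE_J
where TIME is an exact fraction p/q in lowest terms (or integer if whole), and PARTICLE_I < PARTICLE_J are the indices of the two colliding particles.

Answer: 2 0 1

Derivation:
Pair (0,1): pos 1,15 vel 3,-4 -> gap=14, closing at 7/unit, collide at t=2
Earliest collision: t=2 between 0 and 1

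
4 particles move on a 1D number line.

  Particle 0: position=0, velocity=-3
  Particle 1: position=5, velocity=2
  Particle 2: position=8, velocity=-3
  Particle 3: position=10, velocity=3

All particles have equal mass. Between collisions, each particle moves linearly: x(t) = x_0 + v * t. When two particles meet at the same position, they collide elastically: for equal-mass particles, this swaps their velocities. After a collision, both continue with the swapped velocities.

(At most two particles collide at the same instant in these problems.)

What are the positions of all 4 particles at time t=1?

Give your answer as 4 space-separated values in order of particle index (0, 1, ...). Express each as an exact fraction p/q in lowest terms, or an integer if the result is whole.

Collision at t=3/5: particles 1 and 2 swap velocities; positions: p0=-9/5 p1=31/5 p2=31/5 p3=59/5; velocities now: v0=-3 v1=-3 v2=2 v3=3
Advance to t=1 (no further collisions before then); velocities: v0=-3 v1=-3 v2=2 v3=3; positions = -3 5 7 13

Answer: -3 5 7 13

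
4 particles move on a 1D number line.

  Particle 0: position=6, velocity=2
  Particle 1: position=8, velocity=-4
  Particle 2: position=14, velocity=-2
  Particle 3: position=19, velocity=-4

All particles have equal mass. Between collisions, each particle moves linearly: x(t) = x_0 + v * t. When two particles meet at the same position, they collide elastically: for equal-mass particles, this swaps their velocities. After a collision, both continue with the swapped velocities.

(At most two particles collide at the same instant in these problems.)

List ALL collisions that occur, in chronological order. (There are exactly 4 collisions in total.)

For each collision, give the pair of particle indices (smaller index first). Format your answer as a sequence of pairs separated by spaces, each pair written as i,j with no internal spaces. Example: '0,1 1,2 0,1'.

Answer: 0,1 1,2 2,3 1,2

Derivation:
Collision at t=1/3: particles 0 and 1 swap velocities; positions: p0=20/3 p1=20/3 p2=40/3 p3=53/3; velocities now: v0=-4 v1=2 v2=-2 v3=-4
Collision at t=2: particles 1 and 2 swap velocities; positions: p0=0 p1=10 p2=10 p3=11; velocities now: v0=-4 v1=-2 v2=2 v3=-4
Collision at t=13/6: particles 2 and 3 swap velocities; positions: p0=-2/3 p1=29/3 p2=31/3 p3=31/3; velocities now: v0=-4 v1=-2 v2=-4 v3=2
Collision at t=5/2: particles 1 and 2 swap velocities; positions: p0=-2 p1=9 p2=9 p3=11; velocities now: v0=-4 v1=-4 v2=-2 v3=2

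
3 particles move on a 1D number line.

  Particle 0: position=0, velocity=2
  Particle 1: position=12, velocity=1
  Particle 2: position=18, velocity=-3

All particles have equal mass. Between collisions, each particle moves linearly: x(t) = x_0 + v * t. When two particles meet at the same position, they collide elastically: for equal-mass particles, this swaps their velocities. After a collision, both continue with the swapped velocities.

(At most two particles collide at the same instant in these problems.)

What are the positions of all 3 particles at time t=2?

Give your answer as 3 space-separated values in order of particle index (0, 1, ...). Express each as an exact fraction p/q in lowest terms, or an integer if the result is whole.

Answer: 4 12 14

Derivation:
Collision at t=3/2: particles 1 and 2 swap velocities; positions: p0=3 p1=27/2 p2=27/2; velocities now: v0=2 v1=-3 v2=1
Advance to t=2 (no further collisions before then); velocities: v0=2 v1=-3 v2=1; positions = 4 12 14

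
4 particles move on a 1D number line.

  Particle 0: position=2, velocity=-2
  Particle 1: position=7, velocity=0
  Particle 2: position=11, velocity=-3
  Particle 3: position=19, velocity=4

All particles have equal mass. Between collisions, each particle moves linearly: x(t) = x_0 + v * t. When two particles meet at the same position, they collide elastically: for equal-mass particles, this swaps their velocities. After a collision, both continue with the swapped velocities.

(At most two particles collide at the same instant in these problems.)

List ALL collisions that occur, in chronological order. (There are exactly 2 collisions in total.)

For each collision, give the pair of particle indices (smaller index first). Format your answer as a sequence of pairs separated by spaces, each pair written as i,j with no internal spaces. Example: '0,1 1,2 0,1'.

Answer: 1,2 0,1

Derivation:
Collision at t=4/3: particles 1 and 2 swap velocities; positions: p0=-2/3 p1=7 p2=7 p3=73/3; velocities now: v0=-2 v1=-3 v2=0 v3=4
Collision at t=9: particles 0 and 1 swap velocities; positions: p0=-16 p1=-16 p2=7 p3=55; velocities now: v0=-3 v1=-2 v2=0 v3=4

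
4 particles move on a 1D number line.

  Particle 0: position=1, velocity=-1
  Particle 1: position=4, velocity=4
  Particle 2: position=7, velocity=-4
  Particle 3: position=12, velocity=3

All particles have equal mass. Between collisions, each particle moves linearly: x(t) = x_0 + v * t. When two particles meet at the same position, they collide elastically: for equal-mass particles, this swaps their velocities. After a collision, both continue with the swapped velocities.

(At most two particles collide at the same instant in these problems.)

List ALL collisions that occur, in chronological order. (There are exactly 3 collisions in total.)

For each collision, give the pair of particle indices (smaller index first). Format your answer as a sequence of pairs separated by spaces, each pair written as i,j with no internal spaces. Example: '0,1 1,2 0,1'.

Collision at t=3/8: particles 1 and 2 swap velocities; positions: p0=5/8 p1=11/2 p2=11/2 p3=105/8; velocities now: v0=-1 v1=-4 v2=4 v3=3
Collision at t=2: particles 0 and 1 swap velocities; positions: p0=-1 p1=-1 p2=12 p3=18; velocities now: v0=-4 v1=-1 v2=4 v3=3
Collision at t=8: particles 2 and 3 swap velocities; positions: p0=-25 p1=-7 p2=36 p3=36; velocities now: v0=-4 v1=-1 v2=3 v3=4

Answer: 1,2 0,1 2,3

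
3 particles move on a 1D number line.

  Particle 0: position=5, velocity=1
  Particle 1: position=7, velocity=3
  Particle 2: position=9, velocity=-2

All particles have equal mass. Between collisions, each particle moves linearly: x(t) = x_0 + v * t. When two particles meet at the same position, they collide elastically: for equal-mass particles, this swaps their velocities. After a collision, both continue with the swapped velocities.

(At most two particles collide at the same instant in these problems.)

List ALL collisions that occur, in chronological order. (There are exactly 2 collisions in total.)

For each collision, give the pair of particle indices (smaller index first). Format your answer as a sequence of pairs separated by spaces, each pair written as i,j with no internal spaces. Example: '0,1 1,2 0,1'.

Answer: 1,2 0,1

Derivation:
Collision at t=2/5: particles 1 and 2 swap velocities; positions: p0=27/5 p1=41/5 p2=41/5; velocities now: v0=1 v1=-2 v2=3
Collision at t=4/3: particles 0 and 1 swap velocities; positions: p0=19/3 p1=19/3 p2=11; velocities now: v0=-2 v1=1 v2=3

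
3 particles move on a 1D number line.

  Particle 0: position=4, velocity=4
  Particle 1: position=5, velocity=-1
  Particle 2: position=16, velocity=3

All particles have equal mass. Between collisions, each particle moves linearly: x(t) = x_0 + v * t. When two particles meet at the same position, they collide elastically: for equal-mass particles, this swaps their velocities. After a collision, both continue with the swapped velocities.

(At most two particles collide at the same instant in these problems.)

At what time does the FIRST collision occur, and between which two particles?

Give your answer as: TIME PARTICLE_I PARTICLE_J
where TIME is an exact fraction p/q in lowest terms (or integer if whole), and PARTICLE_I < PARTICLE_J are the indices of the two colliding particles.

Answer: 1/5 0 1

Derivation:
Pair (0,1): pos 4,5 vel 4,-1 -> gap=1, closing at 5/unit, collide at t=1/5
Pair (1,2): pos 5,16 vel -1,3 -> not approaching (rel speed -4 <= 0)
Earliest collision: t=1/5 between 0 and 1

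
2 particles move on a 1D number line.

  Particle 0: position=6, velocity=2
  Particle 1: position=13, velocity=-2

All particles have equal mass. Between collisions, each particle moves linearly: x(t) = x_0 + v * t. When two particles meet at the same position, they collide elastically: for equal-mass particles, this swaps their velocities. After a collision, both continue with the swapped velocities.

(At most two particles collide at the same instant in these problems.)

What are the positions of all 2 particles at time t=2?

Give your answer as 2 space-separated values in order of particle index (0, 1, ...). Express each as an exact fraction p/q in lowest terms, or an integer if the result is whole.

Answer: 9 10

Derivation:
Collision at t=7/4: particles 0 and 1 swap velocities; positions: p0=19/2 p1=19/2; velocities now: v0=-2 v1=2
Advance to t=2 (no further collisions before then); velocities: v0=-2 v1=2; positions = 9 10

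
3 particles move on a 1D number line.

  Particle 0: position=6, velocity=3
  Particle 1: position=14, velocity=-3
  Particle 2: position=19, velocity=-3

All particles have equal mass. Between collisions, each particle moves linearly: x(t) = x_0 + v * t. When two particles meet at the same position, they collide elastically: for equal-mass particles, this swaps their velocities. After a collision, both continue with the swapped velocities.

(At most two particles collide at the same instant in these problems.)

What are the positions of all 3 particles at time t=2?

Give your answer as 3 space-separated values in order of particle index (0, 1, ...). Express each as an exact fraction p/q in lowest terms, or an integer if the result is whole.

Collision at t=4/3: particles 0 and 1 swap velocities; positions: p0=10 p1=10 p2=15; velocities now: v0=-3 v1=3 v2=-3
Advance to t=2 (no further collisions before then); velocities: v0=-3 v1=3 v2=-3; positions = 8 12 13

Answer: 8 12 13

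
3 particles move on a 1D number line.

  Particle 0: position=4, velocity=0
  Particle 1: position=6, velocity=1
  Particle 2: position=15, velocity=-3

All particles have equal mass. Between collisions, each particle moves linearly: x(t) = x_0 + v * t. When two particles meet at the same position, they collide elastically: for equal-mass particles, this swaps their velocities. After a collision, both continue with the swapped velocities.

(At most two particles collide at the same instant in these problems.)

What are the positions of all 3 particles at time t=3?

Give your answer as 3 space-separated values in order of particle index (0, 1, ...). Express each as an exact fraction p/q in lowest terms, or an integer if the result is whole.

Collision at t=9/4: particles 1 and 2 swap velocities; positions: p0=4 p1=33/4 p2=33/4; velocities now: v0=0 v1=-3 v2=1
Advance to t=3 (no further collisions before then); velocities: v0=0 v1=-3 v2=1; positions = 4 6 9

Answer: 4 6 9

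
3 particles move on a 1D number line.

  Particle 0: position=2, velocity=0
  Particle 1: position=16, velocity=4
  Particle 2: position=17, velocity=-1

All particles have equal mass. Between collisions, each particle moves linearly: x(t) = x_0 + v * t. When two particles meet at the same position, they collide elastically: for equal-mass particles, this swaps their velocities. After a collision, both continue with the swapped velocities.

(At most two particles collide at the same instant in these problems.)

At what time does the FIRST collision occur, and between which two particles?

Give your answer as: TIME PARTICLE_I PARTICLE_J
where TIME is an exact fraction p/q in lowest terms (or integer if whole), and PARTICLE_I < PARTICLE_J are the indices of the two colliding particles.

Pair (0,1): pos 2,16 vel 0,4 -> not approaching (rel speed -4 <= 0)
Pair (1,2): pos 16,17 vel 4,-1 -> gap=1, closing at 5/unit, collide at t=1/5
Earliest collision: t=1/5 between 1 and 2

Answer: 1/5 1 2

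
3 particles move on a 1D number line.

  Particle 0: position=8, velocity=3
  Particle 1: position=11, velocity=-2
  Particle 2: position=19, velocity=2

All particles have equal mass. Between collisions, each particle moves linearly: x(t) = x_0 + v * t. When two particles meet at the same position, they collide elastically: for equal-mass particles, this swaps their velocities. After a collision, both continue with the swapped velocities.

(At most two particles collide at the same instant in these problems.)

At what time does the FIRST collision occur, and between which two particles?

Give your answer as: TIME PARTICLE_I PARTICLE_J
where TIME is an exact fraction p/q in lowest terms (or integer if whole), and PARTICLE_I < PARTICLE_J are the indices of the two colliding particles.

Pair (0,1): pos 8,11 vel 3,-2 -> gap=3, closing at 5/unit, collide at t=3/5
Pair (1,2): pos 11,19 vel -2,2 -> not approaching (rel speed -4 <= 0)
Earliest collision: t=3/5 between 0 and 1

Answer: 3/5 0 1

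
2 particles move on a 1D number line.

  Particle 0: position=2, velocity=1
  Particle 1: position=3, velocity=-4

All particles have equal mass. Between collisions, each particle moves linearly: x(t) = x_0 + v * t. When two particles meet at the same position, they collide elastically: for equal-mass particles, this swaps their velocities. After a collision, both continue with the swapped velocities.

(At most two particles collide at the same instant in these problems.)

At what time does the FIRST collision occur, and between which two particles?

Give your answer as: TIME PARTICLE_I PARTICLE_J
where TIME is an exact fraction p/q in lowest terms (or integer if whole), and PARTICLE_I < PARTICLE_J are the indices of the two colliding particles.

Pair (0,1): pos 2,3 vel 1,-4 -> gap=1, closing at 5/unit, collide at t=1/5
Earliest collision: t=1/5 between 0 and 1

Answer: 1/5 0 1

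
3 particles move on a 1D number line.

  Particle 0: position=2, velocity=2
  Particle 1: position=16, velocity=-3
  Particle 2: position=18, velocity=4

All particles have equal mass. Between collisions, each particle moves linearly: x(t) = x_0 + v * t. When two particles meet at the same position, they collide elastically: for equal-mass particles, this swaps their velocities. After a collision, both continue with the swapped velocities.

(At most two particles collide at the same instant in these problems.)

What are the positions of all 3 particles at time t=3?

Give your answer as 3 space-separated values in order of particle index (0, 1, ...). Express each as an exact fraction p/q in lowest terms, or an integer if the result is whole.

Collision at t=14/5: particles 0 and 1 swap velocities; positions: p0=38/5 p1=38/5 p2=146/5; velocities now: v0=-3 v1=2 v2=4
Advance to t=3 (no further collisions before then); velocities: v0=-3 v1=2 v2=4; positions = 7 8 30

Answer: 7 8 30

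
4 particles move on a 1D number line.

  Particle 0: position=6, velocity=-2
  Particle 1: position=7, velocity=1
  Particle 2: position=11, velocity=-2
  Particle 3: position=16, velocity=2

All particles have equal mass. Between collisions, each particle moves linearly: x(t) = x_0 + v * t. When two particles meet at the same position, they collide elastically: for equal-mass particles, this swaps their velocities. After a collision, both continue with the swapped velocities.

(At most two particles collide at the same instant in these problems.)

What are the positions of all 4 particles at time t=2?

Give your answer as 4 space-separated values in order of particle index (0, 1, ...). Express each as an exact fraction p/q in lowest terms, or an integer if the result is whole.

Answer: 2 7 9 20

Derivation:
Collision at t=4/3: particles 1 and 2 swap velocities; positions: p0=10/3 p1=25/3 p2=25/3 p3=56/3; velocities now: v0=-2 v1=-2 v2=1 v3=2
Advance to t=2 (no further collisions before then); velocities: v0=-2 v1=-2 v2=1 v3=2; positions = 2 7 9 20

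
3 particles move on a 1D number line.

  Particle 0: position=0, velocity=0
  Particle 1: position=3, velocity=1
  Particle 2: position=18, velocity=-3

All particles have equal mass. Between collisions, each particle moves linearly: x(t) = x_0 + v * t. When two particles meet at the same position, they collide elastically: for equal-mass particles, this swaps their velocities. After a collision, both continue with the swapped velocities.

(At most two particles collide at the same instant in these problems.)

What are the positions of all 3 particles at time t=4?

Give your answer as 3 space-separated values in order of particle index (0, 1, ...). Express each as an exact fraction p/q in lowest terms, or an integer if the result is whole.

Answer: 0 6 7

Derivation:
Collision at t=15/4: particles 1 and 2 swap velocities; positions: p0=0 p1=27/4 p2=27/4; velocities now: v0=0 v1=-3 v2=1
Advance to t=4 (no further collisions before then); velocities: v0=0 v1=-3 v2=1; positions = 0 6 7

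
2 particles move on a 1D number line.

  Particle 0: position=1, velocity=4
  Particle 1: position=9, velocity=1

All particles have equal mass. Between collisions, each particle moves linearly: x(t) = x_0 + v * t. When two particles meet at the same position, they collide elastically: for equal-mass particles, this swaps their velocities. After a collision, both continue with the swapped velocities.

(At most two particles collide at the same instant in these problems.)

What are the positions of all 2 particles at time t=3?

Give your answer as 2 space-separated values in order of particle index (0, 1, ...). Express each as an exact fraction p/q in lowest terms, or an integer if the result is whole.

Answer: 12 13

Derivation:
Collision at t=8/3: particles 0 and 1 swap velocities; positions: p0=35/3 p1=35/3; velocities now: v0=1 v1=4
Advance to t=3 (no further collisions before then); velocities: v0=1 v1=4; positions = 12 13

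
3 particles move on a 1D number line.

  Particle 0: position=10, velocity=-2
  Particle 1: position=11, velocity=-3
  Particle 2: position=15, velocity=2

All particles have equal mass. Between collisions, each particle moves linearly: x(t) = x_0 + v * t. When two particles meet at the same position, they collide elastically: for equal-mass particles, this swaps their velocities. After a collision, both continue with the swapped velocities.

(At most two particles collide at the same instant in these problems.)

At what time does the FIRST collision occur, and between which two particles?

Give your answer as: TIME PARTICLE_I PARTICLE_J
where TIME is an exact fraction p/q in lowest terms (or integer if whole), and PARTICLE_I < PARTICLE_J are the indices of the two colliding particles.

Answer: 1 0 1

Derivation:
Pair (0,1): pos 10,11 vel -2,-3 -> gap=1, closing at 1/unit, collide at t=1
Pair (1,2): pos 11,15 vel -3,2 -> not approaching (rel speed -5 <= 0)
Earliest collision: t=1 between 0 and 1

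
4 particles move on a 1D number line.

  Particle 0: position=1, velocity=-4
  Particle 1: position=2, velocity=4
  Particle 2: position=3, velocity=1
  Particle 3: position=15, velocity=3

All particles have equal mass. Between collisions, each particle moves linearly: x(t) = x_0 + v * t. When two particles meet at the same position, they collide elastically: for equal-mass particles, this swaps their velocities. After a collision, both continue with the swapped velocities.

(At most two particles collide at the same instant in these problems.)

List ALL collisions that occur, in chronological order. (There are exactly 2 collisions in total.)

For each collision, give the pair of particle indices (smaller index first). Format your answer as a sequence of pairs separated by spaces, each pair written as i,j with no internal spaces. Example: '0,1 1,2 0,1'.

Collision at t=1/3: particles 1 and 2 swap velocities; positions: p0=-1/3 p1=10/3 p2=10/3 p3=16; velocities now: v0=-4 v1=1 v2=4 v3=3
Collision at t=13: particles 2 and 3 swap velocities; positions: p0=-51 p1=16 p2=54 p3=54; velocities now: v0=-4 v1=1 v2=3 v3=4

Answer: 1,2 2,3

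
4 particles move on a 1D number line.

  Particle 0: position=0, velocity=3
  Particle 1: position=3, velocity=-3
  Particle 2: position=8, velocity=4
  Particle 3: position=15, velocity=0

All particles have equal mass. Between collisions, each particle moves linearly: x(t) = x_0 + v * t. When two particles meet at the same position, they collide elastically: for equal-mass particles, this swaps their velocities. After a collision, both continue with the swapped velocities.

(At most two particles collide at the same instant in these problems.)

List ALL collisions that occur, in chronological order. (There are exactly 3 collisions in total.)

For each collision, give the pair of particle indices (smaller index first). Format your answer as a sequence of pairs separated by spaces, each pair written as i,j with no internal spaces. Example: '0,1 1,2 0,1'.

Collision at t=1/2: particles 0 and 1 swap velocities; positions: p0=3/2 p1=3/2 p2=10 p3=15; velocities now: v0=-3 v1=3 v2=4 v3=0
Collision at t=7/4: particles 2 and 3 swap velocities; positions: p0=-9/4 p1=21/4 p2=15 p3=15; velocities now: v0=-3 v1=3 v2=0 v3=4
Collision at t=5: particles 1 and 2 swap velocities; positions: p0=-12 p1=15 p2=15 p3=28; velocities now: v0=-3 v1=0 v2=3 v3=4

Answer: 0,1 2,3 1,2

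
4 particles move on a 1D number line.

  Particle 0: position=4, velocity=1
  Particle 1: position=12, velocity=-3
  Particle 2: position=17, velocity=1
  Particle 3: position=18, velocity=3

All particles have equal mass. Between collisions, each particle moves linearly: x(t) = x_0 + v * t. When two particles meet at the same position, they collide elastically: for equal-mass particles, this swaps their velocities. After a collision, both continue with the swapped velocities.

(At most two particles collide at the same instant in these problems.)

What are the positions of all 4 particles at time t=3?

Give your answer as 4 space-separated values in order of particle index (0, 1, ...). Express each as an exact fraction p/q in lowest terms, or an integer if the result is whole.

Answer: 3 7 20 27

Derivation:
Collision at t=2: particles 0 and 1 swap velocities; positions: p0=6 p1=6 p2=19 p3=24; velocities now: v0=-3 v1=1 v2=1 v3=3
Advance to t=3 (no further collisions before then); velocities: v0=-3 v1=1 v2=1 v3=3; positions = 3 7 20 27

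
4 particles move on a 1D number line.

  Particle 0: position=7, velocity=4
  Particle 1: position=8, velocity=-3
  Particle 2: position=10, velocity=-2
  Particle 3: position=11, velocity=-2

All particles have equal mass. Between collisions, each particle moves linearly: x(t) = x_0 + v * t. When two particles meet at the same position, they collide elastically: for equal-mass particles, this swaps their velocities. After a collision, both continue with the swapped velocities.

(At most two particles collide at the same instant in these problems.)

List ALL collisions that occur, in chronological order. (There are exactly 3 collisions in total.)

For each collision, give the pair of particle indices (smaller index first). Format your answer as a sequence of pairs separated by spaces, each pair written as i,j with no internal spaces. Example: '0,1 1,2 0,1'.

Collision at t=1/7: particles 0 and 1 swap velocities; positions: p0=53/7 p1=53/7 p2=68/7 p3=75/7; velocities now: v0=-3 v1=4 v2=-2 v3=-2
Collision at t=1/2: particles 1 and 2 swap velocities; positions: p0=13/2 p1=9 p2=9 p3=10; velocities now: v0=-3 v1=-2 v2=4 v3=-2
Collision at t=2/3: particles 2 and 3 swap velocities; positions: p0=6 p1=26/3 p2=29/3 p3=29/3; velocities now: v0=-3 v1=-2 v2=-2 v3=4

Answer: 0,1 1,2 2,3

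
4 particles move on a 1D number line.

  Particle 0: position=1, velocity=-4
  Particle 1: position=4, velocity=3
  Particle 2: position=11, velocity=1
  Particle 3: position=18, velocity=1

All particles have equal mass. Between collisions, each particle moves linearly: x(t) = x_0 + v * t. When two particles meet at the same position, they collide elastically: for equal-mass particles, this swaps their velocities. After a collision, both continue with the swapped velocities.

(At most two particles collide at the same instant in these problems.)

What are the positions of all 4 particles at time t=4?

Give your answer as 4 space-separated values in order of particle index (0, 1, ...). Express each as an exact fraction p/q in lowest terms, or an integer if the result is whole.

Collision at t=7/2: particles 1 and 2 swap velocities; positions: p0=-13 p1=29/2 p2=29/2 p3=43/2; velocities now: v0=-4 v1=1 v2=3 v3=1
Advance to t=4 (no further collisions before then); velocities: v0=-4 v1=1 v2=3 v3=1; positions = -15 15 16 22

Answer: -15 15 16 22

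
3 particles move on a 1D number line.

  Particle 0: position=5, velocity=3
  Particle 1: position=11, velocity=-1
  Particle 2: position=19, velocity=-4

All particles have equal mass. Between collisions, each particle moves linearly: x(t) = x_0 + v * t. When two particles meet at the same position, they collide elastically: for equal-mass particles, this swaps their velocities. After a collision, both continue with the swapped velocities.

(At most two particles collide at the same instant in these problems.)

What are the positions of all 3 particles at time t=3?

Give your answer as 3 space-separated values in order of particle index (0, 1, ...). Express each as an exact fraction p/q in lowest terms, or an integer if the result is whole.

Collision at t=3/2: particles 0 and 1 swap velocities; positions: p0=19/2 p1=19/2 p2=13; velocities now: v0=-1 v1=3 v2=-4
Collision at t=2: particles 1 and 2 swap velocities; positions: p0=9 p1=11 p2=11; velocities now: v0=-1 v1=-4 v2=3
Collision at t=8/3: particles 0 and 1 swap velocities; positions: p0=25/3 p1=25/3 p2=13; velocities now: v0=-4 v1=-1 v2=3
Advance to t=3 (no further collisions before then); velocities: v0=-4 v1=-1 v2=3; positions = 7 8 14

Answer: 7 8 14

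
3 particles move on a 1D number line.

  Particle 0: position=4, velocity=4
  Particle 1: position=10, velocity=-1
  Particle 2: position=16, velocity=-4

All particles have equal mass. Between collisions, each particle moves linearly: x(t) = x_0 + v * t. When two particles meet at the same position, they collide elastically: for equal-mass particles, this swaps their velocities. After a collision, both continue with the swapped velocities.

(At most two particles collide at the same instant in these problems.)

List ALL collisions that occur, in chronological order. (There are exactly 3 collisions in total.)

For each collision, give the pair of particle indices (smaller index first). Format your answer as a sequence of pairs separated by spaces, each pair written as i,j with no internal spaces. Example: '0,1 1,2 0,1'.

Collision at t=6/5: particles 0 and 1 swap velocities; positions: p0=44/5 p1=44/5 p2=56/5; velocities now: v0=-1 v1=4 v2=-4
Collision at t=3/2: particles 1 and 2 swap velocities; positions: p0=17/2 p1=10 p2=10; velocities now: v0=-1 v1=-4 v2=4
Collision at t=2: particles 0 and 1 swap velocities; positions: p0=8 p1=8 p2=12; velocities now: v0=-4 v1=-1 v2=4

Answer: 0,1 1,2 0,1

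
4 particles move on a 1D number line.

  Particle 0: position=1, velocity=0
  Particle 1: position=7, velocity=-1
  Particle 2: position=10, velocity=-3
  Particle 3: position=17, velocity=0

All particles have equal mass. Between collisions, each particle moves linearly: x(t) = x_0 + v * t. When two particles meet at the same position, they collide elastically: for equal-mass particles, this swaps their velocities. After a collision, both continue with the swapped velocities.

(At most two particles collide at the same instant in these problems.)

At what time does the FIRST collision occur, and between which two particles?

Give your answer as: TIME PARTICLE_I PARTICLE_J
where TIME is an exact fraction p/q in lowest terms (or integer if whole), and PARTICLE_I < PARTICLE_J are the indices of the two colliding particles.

Answer: 3/2 1 2

Derivation:
Pair (0,1): pos 1,7 vel 0,-1 -> gap=6, closing at 1/unit, collide at t=6
Pair (1,2): pos 7,10 vel -1,-3 -> gap=3, closing at 2/unit, collide at t=3/2
Pair (2,3): pos 10,17 vel -3,0 -> not approaching (rel speed -3 <= 0)
Earliest collision: t=3/2 between 1 and 2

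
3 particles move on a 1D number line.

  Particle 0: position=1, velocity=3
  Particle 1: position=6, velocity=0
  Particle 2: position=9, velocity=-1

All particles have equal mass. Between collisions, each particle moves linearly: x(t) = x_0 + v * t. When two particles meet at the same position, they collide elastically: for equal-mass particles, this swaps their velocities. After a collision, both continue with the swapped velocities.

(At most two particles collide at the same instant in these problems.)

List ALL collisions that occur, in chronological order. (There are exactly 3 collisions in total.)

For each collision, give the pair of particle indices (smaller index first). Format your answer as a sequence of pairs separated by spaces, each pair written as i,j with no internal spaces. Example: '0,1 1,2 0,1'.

Collision at t=5/3: particles 0 and 1 swap velocities; positions: p0=6 p1=6 p2=22/3; velocities now: v0=0 v1=3 v2=-1
Collision at t=2: particles 1 and 2 swap velocities; positions: p0=6 p1=7 p2=7; velocities now: v0=0 v1=-1 v2=3
Collision at t=3: particles 0 and 1 swap velocities; positions: p0=6 p1=6 p2=10; velocities now: v0=-1 v1=0 v2=3

Answer: 0,1 1,2 0,1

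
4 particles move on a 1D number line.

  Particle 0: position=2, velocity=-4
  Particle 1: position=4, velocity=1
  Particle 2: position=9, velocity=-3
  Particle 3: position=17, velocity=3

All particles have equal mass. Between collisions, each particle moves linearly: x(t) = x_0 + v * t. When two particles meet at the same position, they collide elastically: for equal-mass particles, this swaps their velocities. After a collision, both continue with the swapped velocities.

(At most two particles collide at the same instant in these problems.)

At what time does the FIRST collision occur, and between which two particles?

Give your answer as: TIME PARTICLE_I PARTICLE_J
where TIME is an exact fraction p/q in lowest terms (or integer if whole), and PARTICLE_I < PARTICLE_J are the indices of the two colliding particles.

Answer: 5/4 1 2

Derivation:
Pair (0,1): pos 2,4 vel -4,1 -> not approaching (rel speed -5 <= 0)
Pair (1,2): pos 4,9 vel 1,-3 -> gap=5, closing at 4/unit, collide at t=5/4
Pair (2,3): pos 9,17 vel -3,3 -> not approaching (rel speed -6 <= 0)
Earliest collision: t=5/4 between 1 and 2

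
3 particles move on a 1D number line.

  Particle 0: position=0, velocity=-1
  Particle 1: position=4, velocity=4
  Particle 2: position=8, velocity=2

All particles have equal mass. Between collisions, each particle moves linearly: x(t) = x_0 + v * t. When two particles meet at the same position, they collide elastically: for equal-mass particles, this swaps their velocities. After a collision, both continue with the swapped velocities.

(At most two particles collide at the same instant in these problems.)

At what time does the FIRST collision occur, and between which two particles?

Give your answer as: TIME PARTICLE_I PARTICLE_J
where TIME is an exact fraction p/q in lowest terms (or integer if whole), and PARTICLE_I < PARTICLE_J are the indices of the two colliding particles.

Pair (0,1): pos 0,4 vel -1,4 -> not approaching (rel speed -5 <= 0)
Pair (1,2): pos 4,8 vel 4,2 -> gap=4, closing at 2/unit, collide at t=2
Earliest collision: t=2 between 1 and 2

Answer: 2 1 2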